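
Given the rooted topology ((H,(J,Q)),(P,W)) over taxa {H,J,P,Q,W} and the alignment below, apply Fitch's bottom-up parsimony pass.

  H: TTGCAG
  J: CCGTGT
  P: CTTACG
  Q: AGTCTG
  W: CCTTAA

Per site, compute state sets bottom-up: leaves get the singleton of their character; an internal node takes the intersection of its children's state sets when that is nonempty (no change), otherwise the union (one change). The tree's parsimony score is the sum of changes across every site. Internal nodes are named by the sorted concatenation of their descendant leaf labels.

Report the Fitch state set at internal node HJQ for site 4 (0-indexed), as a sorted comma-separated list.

site 0, node JQ: J={C} ∪ Q={A} → {A,C} (+1)
site 0, node HJQ: H={T} ∪ JQ={A,C} → {A,C,T} (+1)
site 0, node PW: P={C} ∩ W={C} → {C} (+0)
site 0, node HJPQW: HJQ={A,C,T} ∩ PW={C} → {C} (+0)
site 1, node JQ: J={C} ∪ Q={G} → {C,G} (+1)
site 1, node HJQ: H={T} ∪ JQ={C,G} → {C,G,T} (+1)
site 1, node PW: P={T} ∪ W={C} → {C,T} (+1)
site 1, node HJPQW: HJQ={C,G,T} ∩ PW={C,T} → {C,T} (+0)
site 2, node JQ: J={G} ∪ Q={T} → {G,T} (+1)
site 2, node HJQ: H={G} ∩ JQ={G,T} → {G} (+0)
site 2, node PW: P={T} ∩ W={T} → {T} (+0)
site 2, node HJPQW: HJQ={G} ∪ PW={T} → {G,T} (+1)
site 3, node JQ: J={T} ∪ Q={C} → {C,T} (+1)
site 3, node HJQ: H={C} ∩ JQ={C,T} → {C} (+0)
site 3, node PW: P={A} ∪ W={T} → {A,T} (+1)
site 3, node HJPQW: HJQ={C} ∪ PW={A,T} → {A,C,T} (+1)
site 4, node JQ: J={G} ∪ Q={T} → {G,T} (+1)
site 4, node HJQ: H={A} ∪ JQ={G,T} → {A,G,T} (+1)
site 4, node PW: P={C} ∪ W={A} → {A,C} (+1)
site 4, node HJPQW: HJQ={A,G,T} ∩ PW={A,C} → {A} (+0)
site 5, node JQ: J={T} ∪ Q={G} → {G,T} (+1)
site 5, node HJQ: H={G} ∩ JQ={G,T} → {G} (+0)
site 5, node PW: P={G} ∪ W={A} → {A,G} (+1)
site 5, node HJPQW: HJQ={G} ∩ PW={A,G} → {G} (+0)
per-site changes: [2, 3, 2, 3, 3, 2]; total = 15

A,G,T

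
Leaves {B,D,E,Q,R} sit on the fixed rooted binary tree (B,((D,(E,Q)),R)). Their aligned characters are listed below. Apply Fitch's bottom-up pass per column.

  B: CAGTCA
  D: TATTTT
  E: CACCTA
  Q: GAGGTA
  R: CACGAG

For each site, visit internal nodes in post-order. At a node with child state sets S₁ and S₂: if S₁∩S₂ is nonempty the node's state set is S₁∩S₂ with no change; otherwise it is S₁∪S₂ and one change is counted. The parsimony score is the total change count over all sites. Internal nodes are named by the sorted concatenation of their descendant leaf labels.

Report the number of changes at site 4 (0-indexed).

[col 0] EQ: children E:{C}, Q:{G} ∪→ {C,G}; cost 1
[col 0] DEQ: children D:{T}, EQ:{C,G} ∪→ {C,G,T}; cost 1
[col 0] DEQR: children DEQ:{C,G,T}, R:{C} ∩→ {C}; cost 0
[col 0] BDEQR: children B:{C}, DEQR:{C} ∩→ {C}; cost 0
[col 1] EQ: children E:{A}, Q:{A} ∩→ {A}; cost 0
[col 1] DEQ: children D:{A}, EQ:{A} ∩→ {A}; cost 0
[col 1] DEQR: children DEQ:{A}, R:{A} ∩→ {A}; cost 0
[col 1] BDEQR: children B:{A}, DEQR:{A} ∩→ {A}; cost 0
[col 2] EQ: children E:{C}, Q:{G} ∪→ {C,G}; cost 1
[col 2] DEQ: children D:{T}, EQ:{C,G} ∪→ {C,G,T}; cost 1
[col 2] DEQR: children DEQ:{C,G,T}, R:{C} ∩→ {C}; cost 0
[col 2] BDEQR: children B:{G}, DEQR:{C} ∪→ {C,G}; cost 1
[col 3] EQ: children E:{C}, Q:{G} ∪→ {C,G}; cost 1
[col 3] DEQ: children D:{T}, EQ:{C,G} ∪→ {C,G,T}; cost 1
[col 3] DEQR: children DEQ:{C,G,T}, R:{G} ∩→ {G}; cost 0
[col 3] BDEQR: children B:{T}, DEQR:{G} ∪→ {G,T}; cost 1
[col 4] EQ: children E:{T}, Q:{T} ∩→ {T}; cost 0
[col 4] DEQ: children D:{T}, EQ:{T} ∩→ {T}; cost 0
[col 4] DEQR: children DEQ:{T}, R:{A} ∪→ {A,T}; cost 1
[col 4] BDEQR: children B:{C}, DEQR:{A,T} ∪→ {A,C,T}; cost 1
[col 5] EQ: children E:{A}, Q:{A} ∩→ {A}; cost 0
[col 5] DEQ: children D:{T}, EQ:{A} ∪→ {A,T}; cost 1
[col 5] DEQR: children DEQ:{A,T}, R:{G} ∪→ {A,G,T}; cost 1
[col 5] BDEQR: children B:{A}, DEQR:{A,G,T} ∩→ {A}; cost 0
per-site changes: [2, 0, 3, 3, 2, 2]; total = 12

2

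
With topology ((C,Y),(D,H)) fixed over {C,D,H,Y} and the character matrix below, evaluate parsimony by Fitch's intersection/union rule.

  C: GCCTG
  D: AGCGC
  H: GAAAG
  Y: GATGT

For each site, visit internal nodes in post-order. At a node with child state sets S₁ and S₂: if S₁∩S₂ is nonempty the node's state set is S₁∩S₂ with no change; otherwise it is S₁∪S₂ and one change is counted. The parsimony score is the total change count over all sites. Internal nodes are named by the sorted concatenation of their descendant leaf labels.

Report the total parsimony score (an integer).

9

[col 0] CY: children C:{G}, Y:{G} ∩→ {G}; cost 0
[col 0] DH: children D:{A}, H:{G} ∪→ {A,G}; cost 1
[col 0] CDHY: children CY:{G}, DH:{A,G} ∩→ {G}; cost 0
[col 1] CY: children C:{C}, Y:{A} ∪→ {A,C}; cost 1
[col 1] DH: children D:{G}, H:{A} ∪→ {A,G}; cost 1
[col 1] CDHY: children CY:{A,C}, DH:{A,G} ∩→ {A}; cost 0
[col 2] CY: children C:{C}, Y:{T} ∪→ {C,T}; cost 1
[col 2] DH: children D:{C}, H:{A} ∪→ {A,C}; cost 1
[col 2] CDHY: children CY:{C,T}, DH:{A,C} ∩→ {C}; cost 0
[col 3] CY: children C:{T}, Y:{G} ∪→ {G,T}; cost 1
[col 3] DH: children D:{G}, H:{A} ∪→ {A,G}; cost 1
[col 3] CDHY: children CY:{G,T}, DH:{A,G} ∩→ {G}; cost 0
[col 4] CY: children C:{G}, Y:{T} ∪→ {G,T}; cost 1
[col 4] DH: children D:{C}, H:{G} ∪→ {C,G}; cost 1
[col 4] CDHY: children CY:{G,T}, DH:{C,G} ∩→ {G}; cost 0
per-site changes: [1, 2, 2, 2, 2]; total = 9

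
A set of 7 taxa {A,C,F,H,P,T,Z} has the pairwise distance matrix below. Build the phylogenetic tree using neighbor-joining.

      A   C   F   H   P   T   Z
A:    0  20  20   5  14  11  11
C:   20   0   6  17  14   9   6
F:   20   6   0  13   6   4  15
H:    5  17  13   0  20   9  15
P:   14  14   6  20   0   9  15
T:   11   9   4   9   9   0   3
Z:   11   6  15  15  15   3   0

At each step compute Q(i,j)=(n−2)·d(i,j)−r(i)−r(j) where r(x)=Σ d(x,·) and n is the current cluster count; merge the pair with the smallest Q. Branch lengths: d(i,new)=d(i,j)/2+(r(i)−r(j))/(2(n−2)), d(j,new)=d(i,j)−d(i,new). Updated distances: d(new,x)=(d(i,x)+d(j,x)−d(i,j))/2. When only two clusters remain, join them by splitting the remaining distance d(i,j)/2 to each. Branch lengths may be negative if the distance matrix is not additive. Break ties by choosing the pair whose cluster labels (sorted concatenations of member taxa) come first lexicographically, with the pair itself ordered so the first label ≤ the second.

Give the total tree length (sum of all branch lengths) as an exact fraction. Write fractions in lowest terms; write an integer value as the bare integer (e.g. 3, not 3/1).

step 1: merge (A,H) at d=5, Q=-135; branch lengths A→27/10, H→23/10; new cluster AH
  updated: d(AH,C)=16, d(AH,F)=14, d(AH,P)=29/2, d(AH,T)=15/2, d(AH,Z)=21/2
step 2: merge (F,P) at d=6, Q=-159/2; branch lengths F→21/16, P→75/16; new cluster FP
  updated: d(AH,FP)=45/4, d(C,FP)=7, d(FP,T)=7/2, d(FP,Z)=12
step 3: merge (C,Z) at d=6, Q=-103/2; branch lengths C→49/12, Z→23/12; new cluster CZ
  updated: d(AH,CZ)=41/4, d(CZ,FP)=13/2, d(CZ,T)=3
step 4: merge (AH,CZ) at d=41/4, Q=-113/4; branch lengths AH→119/16, CZ→45/16; new cluster ACHZ
  updated: d(ACHZ,FP)=15/4, d(ACHZ,T)=1/8
step 5: merge (ACHZ,FP) at d=15/4, Q=-59/8; branch lengths ACHZ→3/16, FP→57/16; new cluster ACFHPZ
  updated: d(ACFHPZ,T)=-1/16
step 6: merge (ACFHPZ,T) at d=-1/16; branch lengths ACFHPZ→-1/32, T→-1/32; new cluster ACFHPTZ
final tree: ((((A:27/10,H:23/10):119/16,(C:49/12,Z:23/12):45/16):3/16,(F:21/16,P:75/16):57/16):-1/32,T:-1/32)
total length: 495/16

495/16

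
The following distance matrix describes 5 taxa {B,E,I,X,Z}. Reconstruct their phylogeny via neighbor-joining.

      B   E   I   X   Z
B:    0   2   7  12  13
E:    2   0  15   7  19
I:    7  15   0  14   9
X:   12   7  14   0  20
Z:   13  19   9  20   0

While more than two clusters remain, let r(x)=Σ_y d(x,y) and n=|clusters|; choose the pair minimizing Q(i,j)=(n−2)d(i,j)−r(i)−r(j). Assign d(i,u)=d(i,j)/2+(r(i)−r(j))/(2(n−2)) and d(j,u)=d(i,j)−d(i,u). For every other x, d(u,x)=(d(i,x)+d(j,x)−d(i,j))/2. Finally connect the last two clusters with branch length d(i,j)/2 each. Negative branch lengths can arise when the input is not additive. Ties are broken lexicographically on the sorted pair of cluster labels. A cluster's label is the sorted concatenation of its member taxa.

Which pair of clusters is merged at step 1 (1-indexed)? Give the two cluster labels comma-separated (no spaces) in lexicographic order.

step 1: merge (I,Z) at d=9, Q=-79; branch lengths I→11/6, Z→43/6; new cluster IZ
  updated: d(B,IZ)=11/2, d(E,IZ)=25/2, d(IZ,X)=25/2
step 2: merge (B,IZ) at d=11/2, Q=-39; branch lengths B→0, IZ→11/2; new cluster BIZ
  updated: d(BIZ,E)=9/2, d(BIZ,X)=19/2
step 3: merge (BIZ,E) at d=9/2, Q=-21; branch lengths BIZ→7/2, E→1; new cluster BEIZ
  updated: d(BEIZ,X)=6
step 4: merge (BEIZ,X) at d=6; branch lengths BEIZ→3, X→3; new cluster BEIXZ
final tree: (((B:0,(I:11/6,Z:43/6):11/2):7/2,E:1):3,X:3)
total length: 25

I,Z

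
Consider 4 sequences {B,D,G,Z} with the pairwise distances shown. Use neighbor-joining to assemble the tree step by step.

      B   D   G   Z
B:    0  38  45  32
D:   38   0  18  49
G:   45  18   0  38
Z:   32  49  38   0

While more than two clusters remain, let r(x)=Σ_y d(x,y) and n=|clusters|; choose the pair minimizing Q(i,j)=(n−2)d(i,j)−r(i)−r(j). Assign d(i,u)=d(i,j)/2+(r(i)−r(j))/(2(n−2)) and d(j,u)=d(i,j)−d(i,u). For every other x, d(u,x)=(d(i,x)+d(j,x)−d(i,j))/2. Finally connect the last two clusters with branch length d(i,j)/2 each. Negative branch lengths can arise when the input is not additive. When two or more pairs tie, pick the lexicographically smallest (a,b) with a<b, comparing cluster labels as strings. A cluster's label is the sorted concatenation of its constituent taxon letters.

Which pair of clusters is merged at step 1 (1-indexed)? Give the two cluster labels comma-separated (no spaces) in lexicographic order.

1. join B+Z (d=32, Q=-170) ⇒ BZ; edges |B|=15, |Z|=17
  updated: d(BZ,D)=55/2, d(BZ,G)=51/2
2. join BZ+D (d=55/2, Q=-71) ⇒ BDZ; edges |BZ|=35/2, |D|=10
  updated: d(BDZ,G)=8
3. join BDZ+G (d=8) ⇒ BDGZ; edges |BDZ|=4, |G|=4
final tree: (((B:15,Z:17):35/2,D:10):4,G:4)
total length: 135/2

B,Z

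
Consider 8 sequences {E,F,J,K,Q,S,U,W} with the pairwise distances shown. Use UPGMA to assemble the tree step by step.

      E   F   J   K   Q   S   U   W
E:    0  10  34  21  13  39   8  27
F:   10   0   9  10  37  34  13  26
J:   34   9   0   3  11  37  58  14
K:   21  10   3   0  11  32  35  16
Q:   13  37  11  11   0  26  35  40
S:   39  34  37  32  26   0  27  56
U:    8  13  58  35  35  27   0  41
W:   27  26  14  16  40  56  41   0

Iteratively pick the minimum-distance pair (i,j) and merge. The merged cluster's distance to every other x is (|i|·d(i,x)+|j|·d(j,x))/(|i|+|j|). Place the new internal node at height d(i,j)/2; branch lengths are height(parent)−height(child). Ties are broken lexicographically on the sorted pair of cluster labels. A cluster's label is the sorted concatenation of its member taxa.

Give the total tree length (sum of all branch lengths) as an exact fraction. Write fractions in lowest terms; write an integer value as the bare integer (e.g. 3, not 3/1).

1712/21

iteration 1: select J,K (d=3); attach at lengths (3/2, 3/2); label the merged cluster JK
  updated: d(E,JK)=55/2, d(F,JK)=19/2, d(JK,Q)=11, d(JK,S)=69/2, d(JK,U)=93/2, d(JK,W)=15
iteration 2: select E,U (d=8); attach at lengths (4, 4); label the merged cluster EU
  updated: d(EU,F)=23/2, d(EU,JK)=37, d(EU,Q)=24, d(EU,S)=33, d(EU,W)=34
iteration 3: select F,JK (d=19/2); attach at lengths (19/4, 13/4); label the merged cluster FJK
  updated: d(EU,FJK)=57/2, d(FJK,Q)=59/3, d(FJK,S)=103/3, d(FJK,W)=56/3
iteration 4: select FJK,W (d=56/3); attach at lengths (55/12, 28/3); label the merged cluster FJKW
  updated: d(EU,FJKW)=239/8, d(FJKW,Q)=99/4, d(FJKW,S)=159/4
iteration 5: select EU,Q (d=24); attach at lengths (8, 12); label the merged cluster EQU
  updated: d(EQU,FJKW)=169/6, d(EQU,S)=92/3
iteration 6: select EQU,FJKW (d=169/6); attach at lengths (25/12, 19/4); label the merged cluster EFJKQUW
  updated: d(EFJKQUW,S)=251/7
iteration 7: select EFJKQUW,S (d=251/7); attach at lengths (323/84, 251/14); label the merged cluster EFJKQSUW
final tree: ((((E:4,U:4):8,Q:12):25/12,((F:19/4,(J:3/2,K:3/2):13/4):55/12,W:28/3):19/4):323/84,S:251/14)
total length: 1712/21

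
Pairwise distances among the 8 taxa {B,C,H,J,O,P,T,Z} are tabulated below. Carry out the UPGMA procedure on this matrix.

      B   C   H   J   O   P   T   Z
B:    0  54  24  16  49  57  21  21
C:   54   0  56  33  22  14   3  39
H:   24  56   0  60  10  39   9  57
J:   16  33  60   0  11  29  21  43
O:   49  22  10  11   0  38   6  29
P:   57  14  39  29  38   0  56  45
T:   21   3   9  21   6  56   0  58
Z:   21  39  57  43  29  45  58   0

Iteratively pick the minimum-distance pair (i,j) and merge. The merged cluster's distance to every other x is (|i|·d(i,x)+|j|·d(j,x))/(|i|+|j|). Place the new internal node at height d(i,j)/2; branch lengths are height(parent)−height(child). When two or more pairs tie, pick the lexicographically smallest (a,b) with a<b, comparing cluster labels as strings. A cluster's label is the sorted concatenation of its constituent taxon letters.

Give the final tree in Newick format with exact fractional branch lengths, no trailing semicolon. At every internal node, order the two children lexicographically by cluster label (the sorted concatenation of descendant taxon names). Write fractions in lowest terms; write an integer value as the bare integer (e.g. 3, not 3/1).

(((B:8,J:8):8,Z:16):107/30,(((C:3/2,T:3/2):81/8,(H:5,O:5):53/8):27/4,P:147/8):143/120)

step 1: merge (C,T) at d=3; branch lengths C→3/2, T→3/2; new cluster CT
  updated: d(B,CT)=75/2, d(CT,H)=65/2, d(CT,J)=27, d(CT,O)=14, d(CT,P)=35, d(CT,Z)=97/2
step 2: merge (H,O) at d=10; branch lengths H→5, O→5; new cluster HO
  updated: d(B,HO)=73/2, d(CT,HO)=93/4, d(HO,J)=71/2, d(HO,P)=77/2, d(HO,Z)=43
step 3: merge (B,J) at d=16; branch lengths B→8, J→8; new cluster BJ
  updated: d(BJ,CT)=129/4, d(BJ,HO)=36, d(BJ,P)=43, d(BJ,Z)=32
step 4: merge (CT,HO) at d=93/4; branch lengths CT→81/8, HO→53/8; new cluster CHOT
  updated: d(BJ,CHOT)=273/8, d(CHOT,P)=147/4, d(CHOT,Z)=183/4
step 5: merge (BJ,Z) at d=32; branch lengths BJ→8, Z→16; new cluster BJZ
  updated: d(BJZ,CHOT)=38, d(BJZ,P)=131/3
step 6: merge (CHOT,P) at d=147/4; branch lengths CHOT→27/4, P→147/8; new cluster CHOPT
  updated: d(BJZ,CHOPT)=587/15
step 7: merge (BJZ,CHOPT) at d=587/15; branch lengths BJZ→107/30, CHOPT→143/120; new cluster BCHJOPTZ
final tree: (((B:8,J:8):8,Z:16):107/30,(((C:3/2,T:3/2):81/8,(H:5,O:5):53/8):27/4,P:147/8):143/120)
total length: 2989/30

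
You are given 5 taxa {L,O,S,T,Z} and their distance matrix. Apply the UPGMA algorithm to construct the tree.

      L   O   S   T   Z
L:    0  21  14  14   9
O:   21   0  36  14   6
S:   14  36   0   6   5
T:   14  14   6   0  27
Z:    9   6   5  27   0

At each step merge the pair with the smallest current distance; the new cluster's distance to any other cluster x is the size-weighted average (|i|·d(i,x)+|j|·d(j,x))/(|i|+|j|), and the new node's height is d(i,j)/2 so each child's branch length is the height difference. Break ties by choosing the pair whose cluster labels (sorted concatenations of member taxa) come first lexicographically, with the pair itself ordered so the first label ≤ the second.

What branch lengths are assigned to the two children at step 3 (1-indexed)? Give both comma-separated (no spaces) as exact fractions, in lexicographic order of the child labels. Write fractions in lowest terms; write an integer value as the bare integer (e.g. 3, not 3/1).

1. join S+Z (d=5) ⇒ SZ; edges |S|=5/2, |Z|=5/2
  updated: d(L,SZ)=23/2, d(O,SZ)=21, d(SZ,T)=33/2
2. join L+SZ (d=23/2) ⇒ LSZ; edges |L|=23/4, |SZ|=13/4
  updated: d(LSZ,O)=21, d(LSZ,T)=47/3
3. join O+T (d=14) ⇒ OT; edges |O|=7, |T|=7
  updated: d(LSZ,OT)=55/3
4. join LSZ+OT (d=55/3) ⇒ LOSTZ; edges |LSZ|=41/12, |OT|=13/6
final tree: ((L:23/4,(S:5/2,Z:5/2):13/4):41/12,(O:7,T:7):13/6)
total length: 403/12

7,7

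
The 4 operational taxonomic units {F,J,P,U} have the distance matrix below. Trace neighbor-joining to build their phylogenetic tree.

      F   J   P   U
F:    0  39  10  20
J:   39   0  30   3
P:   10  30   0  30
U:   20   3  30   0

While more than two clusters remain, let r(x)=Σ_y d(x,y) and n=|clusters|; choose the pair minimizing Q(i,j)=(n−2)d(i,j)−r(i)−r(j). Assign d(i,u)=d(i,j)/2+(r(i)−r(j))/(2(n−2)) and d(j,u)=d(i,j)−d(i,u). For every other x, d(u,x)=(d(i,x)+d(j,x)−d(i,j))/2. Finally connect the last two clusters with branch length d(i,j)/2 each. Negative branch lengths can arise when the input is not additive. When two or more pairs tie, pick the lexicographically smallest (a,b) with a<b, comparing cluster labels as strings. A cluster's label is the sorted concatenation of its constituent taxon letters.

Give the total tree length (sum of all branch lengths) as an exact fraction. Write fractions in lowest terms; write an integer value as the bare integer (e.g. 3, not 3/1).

145/4

step 1: merge (F,P) at d=10, Q=-119; branch lengths F→19/4, P→21/4; new cluster FP
  updated: d(FP,J)=59/2, d(FP,U)=20
step 2: merge (FP,J) at d=59/2, Q=-105/2; branch lengths FP→93/4, J→25/4; new cluster FJP
  updated: d(FJP,U)=-13/4
step 3: merge (FJP,U) at d=-13/4; branch lengths FJP→-13/8, U→-13/8; new cluster FJPU
final tree: (((F:19/4,P:21/4):93/4,J:25/4):-13/8,U:-13/8)
total length: 145/4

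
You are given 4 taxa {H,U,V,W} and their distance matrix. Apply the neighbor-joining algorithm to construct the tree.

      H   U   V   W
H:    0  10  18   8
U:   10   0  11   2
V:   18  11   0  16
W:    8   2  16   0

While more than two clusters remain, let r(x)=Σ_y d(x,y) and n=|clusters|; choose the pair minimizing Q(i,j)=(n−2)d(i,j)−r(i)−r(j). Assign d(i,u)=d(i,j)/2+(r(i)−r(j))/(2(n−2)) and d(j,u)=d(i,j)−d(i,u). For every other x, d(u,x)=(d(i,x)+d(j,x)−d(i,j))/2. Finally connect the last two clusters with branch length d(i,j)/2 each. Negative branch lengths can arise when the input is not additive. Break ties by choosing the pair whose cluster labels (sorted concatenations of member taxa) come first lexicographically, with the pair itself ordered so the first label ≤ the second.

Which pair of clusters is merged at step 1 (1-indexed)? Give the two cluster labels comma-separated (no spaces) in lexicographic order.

1. join H+W (d=8, Q=-46) ⇒ HW; edges |H|=13/2, |W|=3/2
  updated: d(HW,U)=2, d(HW,V)=13
2. join HW+U (d=2, Q=-26) ⇒ HUW; edges |HW|=2, |U|=0
  updated: d(HUW,V)=11
3. join HUW+V (d=11) ⇒ HUVW; edges |HUW|=11/2, |V|=11/2
final tree: (((H:13/2,W:3/2):2,U:0):11/2,V:11/2)
total length: 21

H,W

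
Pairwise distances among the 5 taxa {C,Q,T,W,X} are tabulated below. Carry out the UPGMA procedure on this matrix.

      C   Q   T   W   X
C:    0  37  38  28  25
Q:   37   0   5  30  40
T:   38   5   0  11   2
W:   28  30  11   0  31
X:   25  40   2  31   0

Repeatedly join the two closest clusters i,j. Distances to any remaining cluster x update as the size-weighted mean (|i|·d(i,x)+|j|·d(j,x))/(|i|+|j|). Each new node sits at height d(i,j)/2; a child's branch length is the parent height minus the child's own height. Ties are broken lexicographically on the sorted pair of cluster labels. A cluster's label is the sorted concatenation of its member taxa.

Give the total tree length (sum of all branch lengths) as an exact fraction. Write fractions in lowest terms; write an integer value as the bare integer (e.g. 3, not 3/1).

56

1. join T+X (d=2) ⇒ TX; edges |T|=1, |X|=1
  updated: d(C,TX)=63/2, d(Q,TX)=45/2, d(TX,W)=21
2. join TX+W (d=21) ⇒ TWX; edges |TX|=19/2, |W|=21/2
  updated: d(C,TWX)=91/3, d(Q,TWX)=25
3. join Q+TWX (d=25) ⇒ QTWX; edges |Q|=25/2, |TWX|=2
  updated: d(C,QTWX)=32
4. join C+QTWX (d=32) ⇒ CQTWX; edges |C|=16, |QTWX|=7/2
final tree: (C:16,(Q:25/2,((T:1,X:1):19/2,W:21/2):2):7/2)
total length: 56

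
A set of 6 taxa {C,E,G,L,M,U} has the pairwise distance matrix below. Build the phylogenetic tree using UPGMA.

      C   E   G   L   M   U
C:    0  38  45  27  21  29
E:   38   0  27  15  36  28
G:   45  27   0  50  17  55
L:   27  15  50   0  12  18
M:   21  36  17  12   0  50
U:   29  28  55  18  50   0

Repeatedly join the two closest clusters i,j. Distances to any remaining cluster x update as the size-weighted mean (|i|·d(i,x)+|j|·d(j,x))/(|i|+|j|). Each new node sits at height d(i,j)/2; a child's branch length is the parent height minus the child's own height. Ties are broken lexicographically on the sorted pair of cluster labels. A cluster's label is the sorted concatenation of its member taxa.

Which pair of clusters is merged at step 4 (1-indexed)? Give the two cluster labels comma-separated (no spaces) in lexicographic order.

CLM,U

step 1: merge (L,M) at d=12; branch lengths L→6, M→6; new cluster LM
  updated: d(C,LM)=24, d(E,LM)=51/2, d(G,LM)=67/2, d(LM,U)=34
step 2: merge (C,LM) at d=24; branch lengths C→12, LM→6; new cluster CLM
  updated: d(CLM,E)=89/3, d(CLM,G)=112/3, d(CLM,U)=97/3
step 3: merge (E,G) at d=27; branch lengths E→27/2, G→27/2; new cluster EG
  updated: d(CLM,EG)=67/2, d(EG,U)=83/2
step 4: merge (CLM,U) at d=97/3; branch lengths CLM→25/6, U→97/6; new cluster CLMU
  updated: d(CLMU,EG)=71/2
step 5: merge (CLMU,EG) at d=71/2; branch lengths CLMU→19/12, EG→17/4; new cluster CEGLMU
final tree: (((C:12,(L:6,M:6):6):25/6,U:97/6):19/12,(E:27/2,G:27/2):17/4)
total length: 499/6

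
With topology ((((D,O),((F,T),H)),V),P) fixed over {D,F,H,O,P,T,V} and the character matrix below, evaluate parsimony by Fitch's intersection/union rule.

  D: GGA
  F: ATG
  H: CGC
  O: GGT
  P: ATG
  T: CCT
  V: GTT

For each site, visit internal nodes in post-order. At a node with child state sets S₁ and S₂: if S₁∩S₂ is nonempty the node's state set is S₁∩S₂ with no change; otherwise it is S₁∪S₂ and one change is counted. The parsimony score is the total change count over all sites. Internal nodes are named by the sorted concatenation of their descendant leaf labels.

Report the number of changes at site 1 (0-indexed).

3

DO@0: {G} ∩ {G} = {G} (intersection, +0)
FT@0: {A} ∪ {C} = {A,C} (union, +1)
FHT@0: {A,C} ∩ {C} = {C} (intersection, +0)
DFHOT@0: {G} ∪ {C} = {C,G} (union, +1)
DFHOTV@0: {C,G} ∩ {G} = {G} (intersection, +0)
DFHOPTV@0: {G} ∪ {A} = {A,G} (union, +1)
DO@1: {G} ∩ {G} = {G} (intersection, +0)
FT@1: {T} ∪ {C} = {C,T} (union, +1)
FHT@1: {C,T} ∪ {G} = {C,G,T} (union, +1)
DFHOT@1: {G} ∩ {C,G,T} = {G} (intersection, +0)
DFHOTV@1: {G} ∪ {T} = {G,T} (union, +1)
DFHOPTV@1: {G,T} ∩ {T} = {T} (intersection, +0)
DO@2: {A} ∪ {T} = {A,T} (union, +1)
FT@2: {G} ∪ {T} = {G,T} (union, +1)
FHT@2: {G,T} ∪ {C} = {C,G,T} (union, +1)
DFHOT@2: {A,T} ∩ {C,G,T} = {T} (intersection, +0)
DFHOTV@2: {T} ∩ {T} = {T} (intersection, +0)
DFHOPTV@2: {T} ∪ {G} = {G,T} (union, +1)
per-site changes: [3, 3, 4]; total = 10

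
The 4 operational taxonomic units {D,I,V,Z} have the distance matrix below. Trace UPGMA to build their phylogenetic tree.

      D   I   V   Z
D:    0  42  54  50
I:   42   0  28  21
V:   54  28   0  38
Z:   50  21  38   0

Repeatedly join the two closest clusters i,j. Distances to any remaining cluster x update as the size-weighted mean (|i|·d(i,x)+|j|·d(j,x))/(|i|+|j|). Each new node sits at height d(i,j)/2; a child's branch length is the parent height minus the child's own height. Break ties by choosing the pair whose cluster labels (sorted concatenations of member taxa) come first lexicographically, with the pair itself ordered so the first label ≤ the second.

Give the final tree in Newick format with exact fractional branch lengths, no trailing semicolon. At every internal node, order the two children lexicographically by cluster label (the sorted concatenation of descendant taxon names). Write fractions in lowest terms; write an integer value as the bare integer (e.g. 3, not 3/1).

(D:73/3,((I:21/2,Z:21/2):6,V:33/2):47/6)

iteration 1: select I,Z (d=21); attach at lengths (21/2, 21/2); label the merged cluster IZ
  updated: d(D,IZ)=46, d(IZ,V)=33
iteration 2: select IZ,V (d=33); attach at lengths (6, 33/2); label the merged cluster IVZ
  updated: d(D,IVZ)=146/3
iteration 3: select D,IVZ (d=146/3); attach at lengths (73/3, 47/6); label the merged cluster DIVZ
final tree: (D:73/3,((I:21/2,Z:21/2):6,V:33/2):47/6)
total length: 227/3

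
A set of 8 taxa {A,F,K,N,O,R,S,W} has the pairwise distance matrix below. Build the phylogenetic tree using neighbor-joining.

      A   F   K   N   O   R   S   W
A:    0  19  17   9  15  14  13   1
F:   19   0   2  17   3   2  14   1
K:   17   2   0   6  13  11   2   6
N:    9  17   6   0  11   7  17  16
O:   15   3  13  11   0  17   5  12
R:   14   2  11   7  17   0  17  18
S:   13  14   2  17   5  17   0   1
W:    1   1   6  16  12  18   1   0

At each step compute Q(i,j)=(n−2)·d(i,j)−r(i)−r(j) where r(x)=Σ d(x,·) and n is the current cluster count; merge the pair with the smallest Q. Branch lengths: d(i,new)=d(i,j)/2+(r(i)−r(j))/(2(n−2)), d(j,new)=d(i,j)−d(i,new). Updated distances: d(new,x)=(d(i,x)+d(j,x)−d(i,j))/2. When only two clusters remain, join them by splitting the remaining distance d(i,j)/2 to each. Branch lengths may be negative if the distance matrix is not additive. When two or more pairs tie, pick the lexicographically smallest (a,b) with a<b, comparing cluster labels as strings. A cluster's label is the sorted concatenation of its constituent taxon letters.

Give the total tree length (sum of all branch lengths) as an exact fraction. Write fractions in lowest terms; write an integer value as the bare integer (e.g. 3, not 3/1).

step 1: merge (A,W) at d=1, Q=-137; branch lengths A→13/4, W→-9/4; new cluster AW
  updated: d(AW,F)=19/2, d(AW,K)=11, d(AW,N)=12, d(AW,O)=13, d(AW,R)=31/2, d(AW,S)=13/2
step 2: merge (F,R) at d=2, Q=-107; branch lengths F→-6/5, R→16/5; new cluster FR
  updated: d(AW,FR)=23/2, d(FR,K)=11/2, d(FR,N)=11, d(FR,O)=9, d(FR,S)=29/2
step 3: merge (O,S) at d=5, Q=-76; branch lengths O→13/4, S→7/4; new cluster OS
  updated: d(AW,OS)=29/4, d(FR,OS)=37/4, d(K,OS)=5, d(N,OS)=23/2
step 4: merge (AW,OS) at d=29/4, Q=-53; branch lengths AW→61/12, OS→13/6; new cluster AOSW
  updated: d(AOSW,FR)=27/4, d(AOSW,K)=35/8, d(AOSW,N)=65/8
step 5: merge (AOSW,FR) at d=27/4, Q=-29; branch lengths AOSW→19/8, FR→35/8; new cluster AFORSW
  updated: d(AFORSW,K)=25/16, d(AFORSW,N)=99/16
step 6: merge (AFORSW,K) at d=25/16, Q=-55/4; branch lengths AFORSW→7/8, K→11/16; new cluster AFKORSW
  updated: d(AFKORSW,N)=85/16
step 7: merge (AFKORSW,N) at d=85/16; branch lengths AFKORSW→85/32, N→85/32; new cluster AFKNORSW
final tree: (((((A:13/4,W:-9/4):61/12,(O:13/4,S:7/4):13/6):19/8,(F:-6/5,R:16/5):35/8):7/8,K:11/16):85/32,N:85/32)
total length: 231/8

231/8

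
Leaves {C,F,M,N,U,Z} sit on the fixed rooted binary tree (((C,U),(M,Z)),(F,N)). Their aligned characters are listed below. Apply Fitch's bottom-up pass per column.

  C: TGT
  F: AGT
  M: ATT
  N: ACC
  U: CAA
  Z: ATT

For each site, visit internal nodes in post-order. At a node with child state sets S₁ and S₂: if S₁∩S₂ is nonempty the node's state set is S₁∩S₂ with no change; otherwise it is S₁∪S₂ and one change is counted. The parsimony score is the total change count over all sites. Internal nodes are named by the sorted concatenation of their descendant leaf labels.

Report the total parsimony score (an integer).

site 0, node CU: C={T} ∪ U={C} → {C,T} (+1)
site 0, node MZ: M={A} ∩ Z={A} → {A} (+0)
site 0, node CMUZ: CU={C,T} ∪ MZ={A} → {A,C,T} (+1)
site 0, node FN: F={A} ∩ N={A} → {A} (+0)
site 0, node CFMNUZ: CMUZ={A,C,T} ∩ FN={A} → {A} (+0)
site 1, node CU: C={G} ∪ U={A} → {A,G} (+1)
site 1, node MZ: M={T} ∩ Z={T} → {T} (+0)
site 1, node CMUZ: CU={A,G} ∪ MZ={T} → {A,G,T} (+1)
site 1, node FN: F={G} ∪ N={C} → {C,G} (+1)
site 1, node CFMNUZ: CMUZ={A,G,T} ∩ FN={C,G} → {G} (+0)
site 2, node CU: C={T} ∪ U={A} → {A,T} (+1)
site 2, node MZ: M={T} ∩ Z={T} → {T} (+0)
site 2, node CMUZ: CU={A,T} ∩ MZ={T} → {T} (+0)
site 2, node FN: F={T} ∪ N={C} → {C,T} (+1)
site 2, node CFMNUZ: CMUZ={T} ∩ FN={C,T} → {T} (+0)
per-site changes: [2, 3, 2]; total = 7

7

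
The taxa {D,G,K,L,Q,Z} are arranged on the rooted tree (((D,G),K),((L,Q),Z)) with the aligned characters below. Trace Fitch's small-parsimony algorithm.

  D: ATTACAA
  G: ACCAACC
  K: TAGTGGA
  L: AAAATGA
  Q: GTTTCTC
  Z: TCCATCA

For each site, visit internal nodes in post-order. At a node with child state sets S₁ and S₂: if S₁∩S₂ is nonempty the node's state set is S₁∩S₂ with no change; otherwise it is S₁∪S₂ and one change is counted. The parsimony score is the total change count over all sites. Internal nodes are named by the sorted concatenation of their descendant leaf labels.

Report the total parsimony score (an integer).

DG@0: {A} ∩ {A} = {A} (intersection, +0)
DGK@0: {A} ∪ {T} = {A,T} (union, +1)
LQ@0: {A} ∪ {G} = {A,G} (union, +1)
LQZ@0: {A,G} ∪ {T} = {A,G,T} (union, +1)
DGKLQZ@0: {A,T} ∩ {A,G,T} = {A,T} (intersection, +0)
DG@1: {T} ∪ {C} = {C,T} (union, +1)
DGK@1: {C,T} ∪ {A} = {A,C,T} (union, +1)
LQ@1: {A} ∪ {T} = {A,T} (union, +1)
LQZ@1: {A,T} ∪ {C} = {A,C,T} (union, +1)
DGKLQZ@1: {A,C,T} ∩ {A,C,T} = {A,C,T} (intersection, +0)
DG@2: {T} ∪ {C} = {C,T} (union, +1)
DGK@2: {C,T} ∪ {G} = {C,G,T} (union, +1)
LQ@2: {A} ∪ {T} = {A,T} (union, +1)
LQZ@2: {A,T} ∪ {C} = {A,C,T} (union, +1)
DGKLQZ@2: {C,G,T} ∩ {A,C,T} = {C,T} (intersection, +0)
DG@3: {A} ∩ {A} = {A} (intersection, +0)
DGK@3: {A} ∪ {T} = {A,T} (union, +1)
LQ@3: {A} ∪ {T} = {A,T} (union, +1)
LQZ@3: {A,T} ∩ {A} = {A} (intersection, +0)
DGKLQZ@3: {A,T} ∩ {A} = {A} (intersection, +0)
DG@4: {C} ∪ {A} = {A,C} (union, +1)
DGK@4: {A,C} ∪ {G} = {A,C,G} (union, +1)
LQ@4: {T} ∪ {C} = {C,T} (union, +1)
LQZ@4: {C,T} ∩ {T} = {T} (intersection, +0)
DGKLQZ@4: {A,C,G} ∪ {T} = {A,C,G,T} (union, +1)
DG@5: {A} ∪ {C} = {A,C} (union, +1)
DGK@5: {A,C} ∪ {G} = {A,C,G} (union, +1)
LQ@5: {G} ∪ {T} = {G,T} (union, +1)
LQZ@5: {G,T} ∪ {C} = {C,G,T} (union, +1)
DGKLQZ@5: {A,C,G} ∩ {C,G,T} = {C,G} (intersection, +0)
DG@6: {A} ∪ {C} = {A,C} (union, +1)
DGK@6: {A,C} ∩ {A} = {A} (intersection, +0)
LQ@6: {A} ∪ {C} = {A,C} (union, +1)
LQZ@6: {A,C} ∩ {A} = {A} (intersection, +0)
DGKLQZ@6: {A} ∩ {A} = {A} (intersection, +0)
per-site changes: [3, 4, 4, 2, 4, 4, 2]; total = 23

23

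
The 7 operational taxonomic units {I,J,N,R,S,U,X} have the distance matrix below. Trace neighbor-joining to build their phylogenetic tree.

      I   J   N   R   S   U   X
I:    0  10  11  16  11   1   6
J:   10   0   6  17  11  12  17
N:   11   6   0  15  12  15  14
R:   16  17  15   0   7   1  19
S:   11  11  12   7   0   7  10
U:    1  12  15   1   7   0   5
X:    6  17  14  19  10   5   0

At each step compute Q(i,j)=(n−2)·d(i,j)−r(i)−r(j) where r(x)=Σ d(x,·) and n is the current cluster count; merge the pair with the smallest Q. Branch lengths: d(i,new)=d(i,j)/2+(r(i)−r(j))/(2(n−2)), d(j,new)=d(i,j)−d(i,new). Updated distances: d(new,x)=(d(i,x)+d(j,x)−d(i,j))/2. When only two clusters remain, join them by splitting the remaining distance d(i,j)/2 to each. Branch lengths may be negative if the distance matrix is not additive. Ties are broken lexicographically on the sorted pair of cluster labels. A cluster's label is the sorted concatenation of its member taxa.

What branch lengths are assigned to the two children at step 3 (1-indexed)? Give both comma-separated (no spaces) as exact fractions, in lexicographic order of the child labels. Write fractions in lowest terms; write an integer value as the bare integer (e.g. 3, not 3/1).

7/4,17/4

step 1: merge (J,N) at d=6, Q=-116; branch lengths J→3, N→3; new cluster JN
  updated: d(I,JN)=15/2, d(JN,R)=13, d(JN,S)=17/2, d(JN,U)=21/2, d(JN,X)=25/2
step 2: merge (R,U) at d=1, Q=-153/2; branch lengths R→71/16, U→-55/16; new cluster RU
  updated: d(I,RU)=8, d(JN,RU)=45/4, d(RU,S)=13/2, d(RU,X)=23/2
step 3: merge (I,X) at d=6, Q=-109/2; branch lengths I→7/4, X→17/4; new cluster IX
  updated: d(IX,JN)=7, d(IX,RU)=27/4, d(IX,S)=15/2
step 4: merge (IX,JN) at d=7, Q=-34; branch lengths IX→17/8, JN→39/8; new cluster IJNX
  updated: d(IJNX,RU)=11/2, d(IJNX,S)=9/2
step 5: merge (IJNX,RU) at d=11/2, Q=-33/2; branch lengths IJNX→7/4, RU→15/4; new cluster IJNRUX
  updated: d(IJNRUX,S)=11/4
step 6: merge (IJNRUX,S) at d=11/4; branch lengths IJNRUX→11/8, S→11/8; new cluster IJNRSUX
final tree: ((((I:7/4,X:17/4):17/8,(J:3,N:3):39/8):7/4,(R:71/16,U:-55/16):15/4):11/8,S:11/8)
total length: 113/4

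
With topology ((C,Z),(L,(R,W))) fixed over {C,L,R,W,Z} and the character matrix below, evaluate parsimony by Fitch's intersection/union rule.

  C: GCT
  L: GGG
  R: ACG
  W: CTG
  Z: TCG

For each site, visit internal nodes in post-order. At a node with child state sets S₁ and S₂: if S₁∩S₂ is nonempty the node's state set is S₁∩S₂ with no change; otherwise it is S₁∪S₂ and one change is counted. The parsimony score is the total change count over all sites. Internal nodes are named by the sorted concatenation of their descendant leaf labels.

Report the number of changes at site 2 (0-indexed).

1

[col 0] CZ: children C:{G}, Z:{T} ∪→ {G,T}; cost 1
[col 0] RW: children R:{A}, W:{C} ∪→ {A,C}; cost 1
[col 0] LRW: children L:{G}, RW:{A,C} ∪→ {A,C,G}; cost 1
[col 0] CLRWZ: children CZ:{G,T}, LRW:{A,C,G} ∩→ {G}; cost 0
[col 1] CZ: children C:{C}, Z:{C} ∩→ {C}; cost 0
[col 1] RW: children R:{C}, W:{T} ∪→ {C,T}; cost 1
[col 1] LRW: children L:{G}, RW:{C,T} ∪→ {C,G,T}; cost 1
[col 1] CLRWZ: children CZ:{C}, LRW:{C,G,T} ∩→ {C}; cost 0
[col 2] CZ: children C:{T}, Z:{G} ∪→ {G,T}; cost 1
[col 2] RW: children R:{G}, W:{G} ∩→ {G}; cost 0
[col 2] LRW: children L:{G}, RW:{G} ∩→ {G}; cost 0
[col 2] CLRWZ: children CZ:{G,T}, LRW:{G} ∩→ {G}; cost 0
per-site changes: [3, 2, 1]; total = 6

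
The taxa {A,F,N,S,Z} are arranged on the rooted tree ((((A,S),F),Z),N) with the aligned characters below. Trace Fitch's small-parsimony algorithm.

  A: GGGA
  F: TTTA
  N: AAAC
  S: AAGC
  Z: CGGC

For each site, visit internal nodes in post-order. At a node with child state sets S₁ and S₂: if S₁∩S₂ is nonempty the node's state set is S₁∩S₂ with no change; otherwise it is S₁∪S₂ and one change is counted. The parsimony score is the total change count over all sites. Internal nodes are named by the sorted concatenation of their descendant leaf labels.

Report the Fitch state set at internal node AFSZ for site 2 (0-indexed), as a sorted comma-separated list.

G

site 0, node AS: A={G} ∪ S={A} → {A,G} (+1)
site 0, node AFS: AS={A,G} ∪ F={T} → {A,G,T} (+1)
site 0, node AFSZ: AFS={A,G,T} ∪ Z={C} → {A,C,G,T} (+1)
site 0, node AFNSZ: AFSZ={A,C,G,T} ∩ N={A} → {A} (+0)
site 1, node AS: A={G} ∪ S={A} → {A,G} (+1)
site 1, node AFS: AS={A,G} ∪ F={T} → {A,G,T} (+1)
site 1, node AFSZ: AFS={A,G,T} ∩ Z={G} → {G} (+0)
site 1, node AFNSZ: AFSZ={G} ∪ N={A} → {A,G} (+1)
site 2, node AS: A={G} ∩ S={G} → {G} (+0)
site 2, node AFS: AS={G} ∪ F={T} → {G,T} (+1)
site 2, node AFSZ: AFS={G,T} ∩ Z={G} → {G} (+0)
site 2, node AFNSZ: AFSZ={G} ∪ N={A} → {A,G} (+1)
site 3, node AS: A={A} ∪ S={C} → {A,C} (+1)
site 3, node AFS: AS={A,C} ∩ F={A} → {A} (+0)
site 3, node AFSZ: AFS={A} ∪ Z={C} → {A,C} (+1)
site 3, node AFNSZ: AFSZ={A,C} ∩ N={C} → {C} (+0)
per-site changes: [3, 3, 2, 2]; total = 10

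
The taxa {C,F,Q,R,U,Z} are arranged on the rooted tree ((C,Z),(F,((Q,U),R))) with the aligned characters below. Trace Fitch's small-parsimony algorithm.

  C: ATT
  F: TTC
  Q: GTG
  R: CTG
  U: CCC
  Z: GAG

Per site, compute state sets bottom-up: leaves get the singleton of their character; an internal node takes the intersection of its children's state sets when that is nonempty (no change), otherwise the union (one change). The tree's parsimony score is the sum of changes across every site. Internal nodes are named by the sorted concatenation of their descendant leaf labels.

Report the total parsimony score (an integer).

9

CZ@0: {A} ∪ {G} = {A,G} (union, +1)
QU@0: {G} ∪ {C} = {C,G} (union, +1)
QRU@0: {C,G} ∩ {C} = {C} (intersection, +0)
FQRU@0: {T} ∪ {C} = {C,T} (union, +1)
CFQRUZ@0: {A,G} ∪ {C,T} = {A,C,G,T} (union, +1)
CZ@1: {T} ∪ {A} = {A,T} (union, +1)
QU@1: {T} ∪ {C} = {C,T} (union, +1)
QRU@1: {C,T} ∩ {T} = {T} (intersection, +0)
FQRU@1: {T} ∩ {T} = {T} (intersection, +0)
CFQRUZ@1: {A,T} ∩ {T} = {T} (intersection, +0)
CZ@2: {T} ∪ {G} = {G,T} (union, +1)
QU@2: {G} ∪ {C} = {C,G} (union, +1)
QRU@2: {C,G} ∩ {G} = {G} (intersection, +0)
FQRU@2: {C} ∪ {G} = {C,G} (union, +1)
CFQRUZ@2: {G,T} ∩ {C,G} = {G} (intersection, +0)
per-site changes: [4, 2, 3]; total = 9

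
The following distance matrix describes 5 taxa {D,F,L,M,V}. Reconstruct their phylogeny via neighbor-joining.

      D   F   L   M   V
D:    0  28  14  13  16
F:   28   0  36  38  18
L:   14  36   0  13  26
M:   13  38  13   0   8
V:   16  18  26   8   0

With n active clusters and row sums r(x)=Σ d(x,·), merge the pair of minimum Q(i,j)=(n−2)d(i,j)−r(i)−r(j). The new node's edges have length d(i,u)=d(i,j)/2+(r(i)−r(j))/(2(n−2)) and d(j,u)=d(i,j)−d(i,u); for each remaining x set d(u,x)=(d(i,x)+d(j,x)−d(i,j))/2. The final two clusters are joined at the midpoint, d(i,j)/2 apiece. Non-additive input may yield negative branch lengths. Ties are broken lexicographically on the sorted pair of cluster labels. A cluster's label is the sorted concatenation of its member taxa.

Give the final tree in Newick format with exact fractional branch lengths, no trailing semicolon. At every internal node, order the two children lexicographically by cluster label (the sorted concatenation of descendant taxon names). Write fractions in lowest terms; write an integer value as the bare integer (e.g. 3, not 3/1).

iteration 1: select F,V (d=18, Q=-134); attach at lengths (53/3, 1/3); label the merged cluster FV
  updated: d(D,FV)=13, d(FV,L)=22, d(FV,M)=14
iteration 2: select D,FV (d=13, Q=-63); attach at lengths (17/4, 35/4); label the merged cluster DFV
  updated: d(DFV,L)=23/2, d(DFV,M)=7
iteration 3: select DFV,L (d=23/2, Q=-63/2); attach at lengths (11/4, 35/4); label the merged cluster DFLV
  updated: d(DFLV,M)=17/4
iteration 4: select DFLV,M (d=17/4); attach at lengths (17/8, 17/8); label the merged cluster DFLMV
final tree: (((D:17/4,(F:53/3,V:1/3):35/4):11/4,L:35/4):17/8,M:17/8)
total length: 187/4

(((D:17/4,(F:53/3,V:1/3):35/4):11/4,L:35/4):17/8,M:17/8)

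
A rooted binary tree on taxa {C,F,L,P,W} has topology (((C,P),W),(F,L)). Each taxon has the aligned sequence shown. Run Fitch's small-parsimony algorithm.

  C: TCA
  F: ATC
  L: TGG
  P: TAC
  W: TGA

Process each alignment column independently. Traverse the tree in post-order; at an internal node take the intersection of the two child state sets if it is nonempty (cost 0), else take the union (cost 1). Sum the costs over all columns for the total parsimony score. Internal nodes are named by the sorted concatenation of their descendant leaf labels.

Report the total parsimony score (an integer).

7

site 0, node CP: C={T} ∩ P={T} → {T} (+0)
site 0, node CPW: CP={T} ∩ W={T} → {T} (+0)
site 0, node FL: F={A} ∪ L={T} → {A,T} (+1)
site 0, node CFLPW: CPW={T} ∩ FL={A,T} → {T} (+0)
site 1, node CP: C={C} ∪ P={A} → {A,C} (+1)
site 1, node CPW: CP={A,C} ∪ W={G} → {A,C,G} (+1)
site 1, node FL: F={T} ∪ L={G} → {G,T} (+1)
site 1, node CFLPW: CPW={A,C,G} ∩ FL={G,T} → {G} (+0)
site 2, node CP: C={A} ∪ P={C} → {A,C} (+1)
site 2, node CPW: CP={A,C} ∩ W={A} → {A} (+0)
site 2, node FL: F={C} ∪ L={G} → {C,G} (+1)
site 2, node CFLPW: CPW={A} ∪ FL={C,G} → {A,C,G} (+1)
per-site changes: [1, 3, 3]; total = 7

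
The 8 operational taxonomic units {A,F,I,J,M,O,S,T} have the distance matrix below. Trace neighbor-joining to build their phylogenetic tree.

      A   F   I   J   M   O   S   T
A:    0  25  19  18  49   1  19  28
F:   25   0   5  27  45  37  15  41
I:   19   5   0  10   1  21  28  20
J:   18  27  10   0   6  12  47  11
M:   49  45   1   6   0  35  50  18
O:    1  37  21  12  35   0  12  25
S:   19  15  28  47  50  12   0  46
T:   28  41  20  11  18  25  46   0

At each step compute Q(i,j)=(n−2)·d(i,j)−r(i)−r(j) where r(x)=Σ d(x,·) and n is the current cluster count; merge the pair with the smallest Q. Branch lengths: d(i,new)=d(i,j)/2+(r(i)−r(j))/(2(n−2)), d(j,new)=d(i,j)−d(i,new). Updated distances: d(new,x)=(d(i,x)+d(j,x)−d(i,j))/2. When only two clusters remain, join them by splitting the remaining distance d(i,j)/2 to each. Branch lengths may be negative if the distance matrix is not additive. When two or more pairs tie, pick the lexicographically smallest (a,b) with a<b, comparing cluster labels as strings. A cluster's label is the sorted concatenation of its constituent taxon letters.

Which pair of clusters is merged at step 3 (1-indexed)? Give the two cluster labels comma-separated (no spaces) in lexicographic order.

step 1: merge (F,S) at d=15, Q=-322; branch lengths F→17/3, S→28/3; new cluster FS
  updated: d(A,FS)=29/2, d(FS,I)=9, d(FS,J)=59/2, d(FS,M)=40, d(FS,O)=17, d(FS,T)=36
step 2: merge (A,O) at d=1, Q=-471/2; branch lengths A→47/20, O→-27/20; new cluster AO
  updated: d(AO,FS)=61/4, d(AO,I)=39/2, d(AO,J)=29/2, d(AO,M)=83/2, d(AO,T)=26
step 3: merge (AO,FS) at d=61/4, Q=-371/2; branch lengths AO→6, FS→37/4; new cluster AFOS
  updated: d(AFOS,I)=53/8, d(AFOS,J)=115/8, d(AFOS,M)=265/8, d(AFOS,T)=187/8
step 4: merge (AFOS,I) at d=53/8, Q=-381/4; branch lengths AFOS→239/24, I→-10/3; new cluster AFIOS
  updated: d(AFIOS,J)=71/8, d(AFIOS,M)=55/4, d(AFIOS,T)=147/8
step 5: merge (AFIOS,T) at d=147/8, Q=-413/8; branch lengths AFIOS→243/32, T→345/32; new cluster AFIOST
  updated: d(AFIOST,J)=3/4, d(AFIOST,M)=107/16
step 6: merge (AFIOST,J) at d=3/4, Q=-215/16; branch lengths AFIOST→23/32, J→1/32; new cluster AFIJOST
  updated: d(AFIJOST,M)=191/32
step 7: merge (AFIJOST,M) at d=191/32; branch lengths AFIJOST→191/64, M→191/64; new cluster AFIJMOST
final tree: ((((((A:47/20,O:-27/20):6,(F:17/3,S:28/3):37/4):239/24,I:-10/3):243/32,T:345/32):23/32,J:1/32):191/64,M:191/64)
total length: 2015/32

AO,FS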